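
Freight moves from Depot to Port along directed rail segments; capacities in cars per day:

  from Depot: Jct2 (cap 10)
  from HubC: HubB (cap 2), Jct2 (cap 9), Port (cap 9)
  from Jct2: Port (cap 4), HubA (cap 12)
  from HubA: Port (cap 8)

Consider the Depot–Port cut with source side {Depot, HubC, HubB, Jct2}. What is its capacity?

Edges leaving {Depot, HubC, HubB, Jct2}: HubC→Port (9), Jct2→HubA (12), Jct2→Port (4).
Cut capacity = 9 + 12 + 4 = 25.

25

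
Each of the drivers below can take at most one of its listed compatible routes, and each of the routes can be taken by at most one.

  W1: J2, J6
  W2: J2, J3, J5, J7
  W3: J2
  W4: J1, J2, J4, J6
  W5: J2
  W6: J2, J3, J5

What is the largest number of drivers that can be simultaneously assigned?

5

Unit-capacity flow: source→left, listed edges, right→sink; max matching = max flow.
Augmenting path W1→J2 (+1); matched 1.
Augmenting path W2→J3 (+1); matched 2.
Augmenting path W4→J1 (+1); matched 3.
Augmenting path W6→J5 (+1); matched 4.
Augmenting path W3→J2→W1→J6 (+1); matched 5.
No augmenting path remains; maximum matching = 5.
König certificate: {W1, W2, W4, W6, J2} is a vertex cover of size 5 (every listed pair touches it), so no matching can be larger.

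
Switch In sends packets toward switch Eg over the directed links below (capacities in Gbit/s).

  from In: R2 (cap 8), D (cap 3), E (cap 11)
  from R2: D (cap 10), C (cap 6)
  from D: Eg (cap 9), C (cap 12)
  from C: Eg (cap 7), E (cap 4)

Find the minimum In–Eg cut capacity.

Augment In→D→Eg: bottleneck 3, flow now 3.
Augment In→R2→D→Eg: bottleneck 6, flow now 9.
Augment In→R2→C→Eg: bottleneck 2, flow now 11.
No augmenting path remains; maximum flow = 11.
By max-flow min-cut, the minimum cut capacity equals the max flow.
In the residual graph, reachable from In: {In, E}.
Min-cut edges: In→R2 (8), In→D (3); capacity 8 + 3 = 11.

11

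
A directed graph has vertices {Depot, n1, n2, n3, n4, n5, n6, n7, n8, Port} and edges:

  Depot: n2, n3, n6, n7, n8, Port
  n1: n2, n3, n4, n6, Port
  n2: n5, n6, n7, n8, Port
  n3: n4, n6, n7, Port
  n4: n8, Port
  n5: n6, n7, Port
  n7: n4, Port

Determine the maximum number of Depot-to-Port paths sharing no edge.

4

Assign every edge capacity 1; by Menger, the answer equals the max flow.
Path Depot→Port (+1); total 1.
Path Depot→n2→Port (+1); total 2.
Path Depot→n3→Port (+1); total 3.
Path Depot→n7→Port (+1); total 4.
No residual Depot→Port path; max flow = 4.
Certifying cut of size 4: {Depot→Port, Depot→n2, Depot→n3, Depot→n7}.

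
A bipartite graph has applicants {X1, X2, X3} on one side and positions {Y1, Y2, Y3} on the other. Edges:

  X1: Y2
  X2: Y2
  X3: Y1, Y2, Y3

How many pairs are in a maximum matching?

2

Unit-capacity flow: source→left, listed edges, right→sink; max matching = max flow.
Augmenting path X1→Y2 (+1); matched 1.
Augmenting path X3→Y1 (+1); matched 2.
No augmenting path remains; maximum matching = 2.
König certificate: {X3, Y2} is a vertex cover of size 2 (every listed pair touches it), so no matching can be larger.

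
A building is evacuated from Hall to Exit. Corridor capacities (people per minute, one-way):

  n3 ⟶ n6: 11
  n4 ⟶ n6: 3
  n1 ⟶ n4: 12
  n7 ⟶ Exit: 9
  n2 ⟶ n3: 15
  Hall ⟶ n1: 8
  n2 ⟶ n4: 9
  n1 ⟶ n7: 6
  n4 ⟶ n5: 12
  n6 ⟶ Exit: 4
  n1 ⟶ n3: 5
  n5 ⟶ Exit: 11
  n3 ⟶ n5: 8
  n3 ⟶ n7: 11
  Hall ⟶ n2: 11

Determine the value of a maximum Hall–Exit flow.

19

Augment Hall→n1→n7→Exit: bottleneck 6, flow now 6.
Augment Hall→n1→n3→n5→Exit: bottleneck 2, flow now 8.
Augment Hall→n2→n3→n5→Exit: bottleneck 6, flow now 14.
Augment Hall→n2→n3→n6→Exit: bottleneck 4, flow now 18.
Augment Hall→n2→n3→n7→Exit: bottleneck 1, flow now 19.
No augmenting path remains; maximum flow = 19.
In the residual graph, reachable from Hall: {Hall}.
Min-cut edges: Hall→n1 (8), Hall→n2 (11); capacity 8 + 11 = 19.
This cut is saturated, so no flow can exceed 19.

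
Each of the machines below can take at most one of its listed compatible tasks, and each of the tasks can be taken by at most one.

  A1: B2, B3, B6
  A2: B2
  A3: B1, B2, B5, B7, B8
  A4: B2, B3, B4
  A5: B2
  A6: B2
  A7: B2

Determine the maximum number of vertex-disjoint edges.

4

Unit-capacity flow: source→left, listed edges, right→sink; max matching = max flow.
Augmenting path A1→B2 (+1); matched 1.
Augmenting path A3→B1 (+1); matched 2.
Augmenting path A4→B3 (+1); matched 3.
Augmenting path A2→B2→A1→B6 (+1); matched 4.
No augmenting path remains; maximum matching = 4.
König certificate: {A1, A3, A4, B2} is a vertex cover of size 4 (every listed pair touches it), so no matching can be larger.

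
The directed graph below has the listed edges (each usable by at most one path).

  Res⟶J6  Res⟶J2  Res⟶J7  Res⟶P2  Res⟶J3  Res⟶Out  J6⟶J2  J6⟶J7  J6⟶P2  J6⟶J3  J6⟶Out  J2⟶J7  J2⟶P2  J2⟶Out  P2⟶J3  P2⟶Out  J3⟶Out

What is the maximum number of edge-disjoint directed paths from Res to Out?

Assign every edge capacity 1; by Menger, the answer equals the max flow.
Path Res→Out (+1); total 1.
Path Res→J6→Out (+1); total 2.
Path Res→J2→Out (+1); total 3.
Path Res→P2→Out (+1); total 4.
Path Res→J3→Out (+1); total 5.
No residual Res→Out path; max flow = 5.
Certifying cut of size 5: {Res→J2, Res→J3, Res→J6, Res→Out, Res→P2}.

5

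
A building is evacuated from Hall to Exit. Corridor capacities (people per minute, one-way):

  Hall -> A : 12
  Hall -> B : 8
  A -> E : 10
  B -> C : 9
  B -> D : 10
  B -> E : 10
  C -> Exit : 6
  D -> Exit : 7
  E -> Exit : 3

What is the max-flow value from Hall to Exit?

11

Augment Hall→A→E→Exit: bottleneck 3, flow now 3.
Augment Hall→B→C→Exit: bottleneck 6, flow now 9.
Augment Hall→B→D→Exit: bottleneck 2, flow now 11.
No augmenting path remains; maximum flow = 11.
In the residual graph, reachable from Hall: {Hall, A, E}.
Min-cut edges: Hall→B (8), E→Exit (3); capacity 8 + 3 = 11.
This cut is saturated, so no flow can exceed 11.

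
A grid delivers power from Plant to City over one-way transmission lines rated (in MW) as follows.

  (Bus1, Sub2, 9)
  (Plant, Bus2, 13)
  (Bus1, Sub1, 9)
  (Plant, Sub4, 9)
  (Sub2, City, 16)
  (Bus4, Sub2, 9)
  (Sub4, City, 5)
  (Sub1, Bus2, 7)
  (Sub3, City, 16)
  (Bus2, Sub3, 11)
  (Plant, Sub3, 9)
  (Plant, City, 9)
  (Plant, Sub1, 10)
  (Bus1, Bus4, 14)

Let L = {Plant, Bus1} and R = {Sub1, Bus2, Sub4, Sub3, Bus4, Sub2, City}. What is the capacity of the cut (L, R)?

82

Edges leaving {Plant, Bus1}: Plant→Sub1 (10), Plant→Bus2 (13), Plant→Sub4 (9), Plant→Sub3 (9), Plant→City (9), Bus1→Sub1 (9), Bus1→Bus4 (14), Bus1→Sub2 (9).
Cut capacity = 10 + 13 + 9 + 9 + 9 + 9 + 14 + 9 = 82.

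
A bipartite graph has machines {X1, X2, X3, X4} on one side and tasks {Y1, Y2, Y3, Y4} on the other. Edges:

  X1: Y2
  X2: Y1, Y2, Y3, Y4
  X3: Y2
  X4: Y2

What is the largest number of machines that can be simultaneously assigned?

Unit-capacity flow: source→left, listed edges, right→sink; max matching = max flow.
Augmenting path X1→Y2 (+1); matched 1.
Augmenting path X2→Y1 (+1); matched 2.
No augmenting path remains; maximum matching = 2.
König certificate: {X2, Y2} is a vertex cover of size 2 (every listed pair touches it), so no matching can be larger.

2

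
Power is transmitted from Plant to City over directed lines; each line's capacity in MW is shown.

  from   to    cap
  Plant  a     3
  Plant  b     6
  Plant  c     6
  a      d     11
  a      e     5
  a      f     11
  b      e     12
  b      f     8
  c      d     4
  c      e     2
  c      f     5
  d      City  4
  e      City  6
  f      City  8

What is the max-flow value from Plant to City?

15

Augment Plant→a→d→City: bottleneck 3, flow now 3.
Augment Plant→b→e→City: bottleneck 6, flow now 9.
Augment Plant→c→d→City: bottleneck 1, flow now 10.
Augment Plant→c→f→City: bottleneck 5, flow now 15.
No augmenting path remains; maximum flow = 15.
In the residual graph, reachable from Plant: {Plant}.
Min-cut edges: Plant→a (3), Plant→b (6), Plant→c (6); capacity 3 + 6 + 6 = 15.
This cut is saturated, so no flow can exceed 15.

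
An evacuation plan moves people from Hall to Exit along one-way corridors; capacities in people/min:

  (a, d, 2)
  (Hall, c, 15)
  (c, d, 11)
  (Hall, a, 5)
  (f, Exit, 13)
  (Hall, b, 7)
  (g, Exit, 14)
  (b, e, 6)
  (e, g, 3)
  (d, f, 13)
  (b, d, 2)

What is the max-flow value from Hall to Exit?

Augment Hall→a→d→f→Exit: bottleneck 2, flow now 2.
Augment Hall→b→d→f→Exit: bottleneck 2, flow now 4.
Augment Hall→b→e→g→Exit: bottleneck 3, flow now 7.
Augment Hall→c→d→f→Exit: bottleneck 9, flow now 16.
No augmenting path remains; maximum flow = 16.
In the residual graph, reachable from Hall: {Hall, a, b, c, d, e}.
Min-cut edges: d→f (13), e→g (3); capacity 13 + 3 = 16.
This cut is saturated, so no flow can exceed 16.

16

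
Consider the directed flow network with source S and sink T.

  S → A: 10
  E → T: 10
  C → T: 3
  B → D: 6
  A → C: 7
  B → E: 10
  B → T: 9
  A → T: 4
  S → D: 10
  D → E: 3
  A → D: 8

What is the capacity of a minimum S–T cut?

10

Augment S→A→T: bottleneck 4, flow now 4.
Augment S→A→C→T: bottleneck 3, flow now 7.
Augment S→D→E→T: bottleneck 3, flow now 10.
No augmenting path remains; maximum flow = 10.
By max-flow min-cut, the minimum cut capacity equals the max flow.
In the residual graph, reachable from S: {S, A, C, D}.
Min-cut edges: A→T (4), C→T (3), D→E (3); capacity 4 + 3 + 3 = 10.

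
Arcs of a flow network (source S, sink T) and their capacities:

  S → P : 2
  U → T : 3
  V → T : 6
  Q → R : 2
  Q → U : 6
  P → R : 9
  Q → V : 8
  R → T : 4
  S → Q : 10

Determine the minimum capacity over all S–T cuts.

12

Augment S→P→R→T: bottleneck 2, flow now 2.
Augment S→Q→R→T: bottleneck 2, flow now 4.
Augment S→Q→U→T: bottleneck 3, flow now 7.
Augment S→Q→V→T: bottleneck 5, flow now 12.
No augmenting path remains; maximum flow = 12.
By max-flow min-cut, the minimum cut capacity equals the max flow.
In the residual graph, reachable from S: {S}.
Min-cut edges: S→P (2), S→Q (10); capacity 2 + 10 = 12.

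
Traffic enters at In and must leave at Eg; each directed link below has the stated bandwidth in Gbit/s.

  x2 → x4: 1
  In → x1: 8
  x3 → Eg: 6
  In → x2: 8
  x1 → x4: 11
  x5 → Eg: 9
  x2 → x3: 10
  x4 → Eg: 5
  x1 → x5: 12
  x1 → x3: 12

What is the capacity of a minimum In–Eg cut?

Augment In→x1→x3→Eg: bottleneck 6, flow now 6.
Augment In→x1→x4→Eg: bottleneck 2, flow now 8.
Augment In→x2→x4→Eg: bottleneck 1, flow now 9.
Augment In→x2→x3→x1→x4→Eg: bottleneck 2, flow now 11. (uses reverse residual edge)
Augment In→x2→x3→x1→x5→Eg: bottleneck 4, flow now 15. (uses reverse residual edge)
No augmenting path remains; maximum flow = 15.
By max-flow min-cut, the minimum cut capacity equals the max flow.
In the residual graph, reachable from In: {In, x2, x3}.
Min-cut edges: In→x1 (8), x2→x4 (1), x3→Eg (6); capacity 8 + 1 + 6 = 15.

15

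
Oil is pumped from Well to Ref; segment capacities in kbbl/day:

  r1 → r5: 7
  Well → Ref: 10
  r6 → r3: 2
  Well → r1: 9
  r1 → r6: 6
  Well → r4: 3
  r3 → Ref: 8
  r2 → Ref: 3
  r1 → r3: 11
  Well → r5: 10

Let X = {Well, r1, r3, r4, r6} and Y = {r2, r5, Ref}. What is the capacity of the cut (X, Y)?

Edges leaving {Well, r1, r3, r4, r6}: Well→r5 (10), Well→Ref (10), r1→r5 (7), r3→Ref (8).
Cut capacity = 10 + 10 + 7 + 8 = 35.

35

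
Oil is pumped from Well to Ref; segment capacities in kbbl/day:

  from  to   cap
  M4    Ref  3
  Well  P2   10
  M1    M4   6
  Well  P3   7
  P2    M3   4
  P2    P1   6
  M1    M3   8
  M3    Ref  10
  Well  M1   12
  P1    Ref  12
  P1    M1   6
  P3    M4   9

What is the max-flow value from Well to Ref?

Augment Well→P2→M3→Ref: bottleneck 4, flow now 4.
Augment Well→P2→P1→Ref: bottleneck 6, flow now 10.
Augment Well→P3→M4→Ref: bottleneck 3, flow now 13.
Augment Well→M1→M3→Ref: bottleneck 6, flow now 19.
No augmenting path remains; maximum flow = 19.
In the residual graph, reachable from Well: {Well, P2, P3, M1, M4, M3}.
Min-cut edges: P2→P1 (6), M4→Ref (3), M3→Ref (10); capacity 6 + 3 + 10 = 19.
This cut is saturated, so no flow can exceed 19.

19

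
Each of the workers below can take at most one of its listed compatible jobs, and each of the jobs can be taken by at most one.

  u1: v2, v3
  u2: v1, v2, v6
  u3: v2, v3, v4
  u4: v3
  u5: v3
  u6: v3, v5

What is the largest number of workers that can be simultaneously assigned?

5

Unit-capacity flow: source→left, listed edges, right→sink; max matching = max flow.
Augmenting path u1→v2 (+1); matched 1.
Augmenting path u2→v1 (+1); matched 2.
Augmenting path u3→v3 (+1); matched 3.
Augmenting path u6→v5 (+1); matched 4.
Augmenting path u4→v3→u3→v4 (+1); matched 5.
No augmenting path remains; maximum matching = 5.
König certificate: {u1, u2, u3, u6, v3} is a vertex cover of size 5 (every listed pair touches it), so no matching can be larger.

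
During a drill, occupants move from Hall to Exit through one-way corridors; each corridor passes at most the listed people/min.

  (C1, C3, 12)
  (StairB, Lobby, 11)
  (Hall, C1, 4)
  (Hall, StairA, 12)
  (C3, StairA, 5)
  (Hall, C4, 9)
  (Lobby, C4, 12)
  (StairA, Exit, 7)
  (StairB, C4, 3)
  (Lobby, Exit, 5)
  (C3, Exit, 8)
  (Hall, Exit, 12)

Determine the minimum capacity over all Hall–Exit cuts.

23

Augment Hall→Exit: bottleneck 12, flow now 12.
Augment Hall→StairA→Exit: bottleneck 7, flow now 19.
Augment Hall→C1→C3→Exit: bottleneck 4, flow now 23.
No augmenting path remains; maximum flow = 23.
By max-flow min-cut, the minimum cut capacity equals the max flow.
In the residual graph, reachable from Hall: {Hall, C4, StairA}.
Min-cut edges: Hall→C1 (4), Hall→Exit (12), StairA→Exit (7); capacity 4 + 12 + 7 = 23.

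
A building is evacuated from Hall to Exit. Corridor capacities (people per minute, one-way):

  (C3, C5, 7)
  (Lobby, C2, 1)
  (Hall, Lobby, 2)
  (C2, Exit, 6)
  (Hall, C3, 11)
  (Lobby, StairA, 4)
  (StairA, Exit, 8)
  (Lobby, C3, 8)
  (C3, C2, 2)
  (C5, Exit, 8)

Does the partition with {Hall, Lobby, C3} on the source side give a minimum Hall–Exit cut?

Given cut capacity: 4 + 1 + 7 + 2 = 14.
Augment Hall→Lobby→StairA→Exit: bottleneck 2, flow now 2.
Augment Hall→C3→C5→Exit: bottleneck 7, flow now 9.
Augment Hall→C3→C2→Exit: bottleneck 2, flow now 11.
No augmenting path remains; maximum flow = 11.
In the residual graph, reachable from Hall: {Hall, C3}.
Min-cut edges: Hall→Lobby (2), C3→C5 (7), C3→C2 (2); capacity 2 + 7 + 2 = 11.
Cut capacity 14 exceeds the max flow 11, so it is not minimum.

No — its capacity is 14, but the minimum cut has capacity 11.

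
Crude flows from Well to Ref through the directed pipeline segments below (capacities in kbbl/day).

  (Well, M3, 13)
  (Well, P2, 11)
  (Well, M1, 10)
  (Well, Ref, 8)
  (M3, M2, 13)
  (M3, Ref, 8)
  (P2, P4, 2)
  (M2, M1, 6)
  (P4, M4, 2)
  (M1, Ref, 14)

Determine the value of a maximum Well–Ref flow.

30

Augment Well→Ref: bottleneck 8, flow now 8.
Augment Well→M3→Ref: bottleneck 8, flow now 16.
Augment Well→M1→Ref: bottleneck 10, flow now 26.
Augment Well→M3→M2→M1→Ref: bottleneck 4, flow now 30.
No augmenting path remains; maximum flow = 30.
In the residual graph, reachable from Well: {Well, M3, P2, M2, P4, M1, M4}.
Min-cut edges: Well→Ref (8), M3→Ref (8), M1→Ref (14); capacity 8 + 8 + 14 = 30.
This cut is saturated, so no flow can exceed 30.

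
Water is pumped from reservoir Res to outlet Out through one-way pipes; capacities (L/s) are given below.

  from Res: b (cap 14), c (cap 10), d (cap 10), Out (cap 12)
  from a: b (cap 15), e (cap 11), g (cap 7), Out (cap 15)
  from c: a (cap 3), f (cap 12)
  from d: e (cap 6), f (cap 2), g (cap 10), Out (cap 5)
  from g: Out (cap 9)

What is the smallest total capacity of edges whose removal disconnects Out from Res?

25

Augment Res→Out: bottleneck 12, flow now 12.
Augment Res→d→Out: bottleneck 5, flow now 17.
Augment Res→c→a→Out: bottleneck 3, flow now 20.
Augment Res→d→g→Out: bottleneck 5, flow now 25.
No augmenting path remains; maximum flow = 25.
By max-flow min-cut, the minimum cut capacity equals the max flow.
In the residual graph, reachable from Res: {Res, b, c, f}.
Min-cut edges: Res→d (10), Res→Out (12), c→a (3); capacity 10 + 12 + 3 = 25.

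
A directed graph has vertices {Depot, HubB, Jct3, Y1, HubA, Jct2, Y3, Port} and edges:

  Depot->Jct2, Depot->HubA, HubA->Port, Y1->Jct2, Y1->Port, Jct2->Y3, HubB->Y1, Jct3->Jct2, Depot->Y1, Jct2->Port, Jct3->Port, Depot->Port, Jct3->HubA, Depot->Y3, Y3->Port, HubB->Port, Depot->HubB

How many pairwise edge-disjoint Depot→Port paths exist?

Assign every edge capacity 1; by Menger, the answer equals the max flow.
Path Depot→Port (+1); total 1.
Path Depot→HubB→Port (+1); total 2.
Path Depot→Y1→Port (+1); total 3.
Path Depot→HubA→Port (+1); total 4.
Path Depot→Jct2→Port (+1); total 5.
Path Depot→Y3→Port (+1); total 6.
No residual Depot→Port path; max flow = 6.
Certifying cut of size 6: {Depot→HubA, Depot→HubB, Depot→Jct2, Depot→Port, Depot→Y1, Depot→Y3}.

6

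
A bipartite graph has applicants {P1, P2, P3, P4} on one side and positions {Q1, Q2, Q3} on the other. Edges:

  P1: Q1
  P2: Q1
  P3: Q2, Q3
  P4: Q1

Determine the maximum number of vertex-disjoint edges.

2

Unit-capacity flow: source→left, listed edges, right→sink; max matching = max flow.
Augmenting path P1→Q1 (+1); matched 1.
Augmenting path P3→Q2 (+1); matched 2.
No augmenting path remains; maximum matching = 2.
König certificate: {P3, Q1} is a vertex cover of size 2 (every listed pair touches it), so no matching can be larger.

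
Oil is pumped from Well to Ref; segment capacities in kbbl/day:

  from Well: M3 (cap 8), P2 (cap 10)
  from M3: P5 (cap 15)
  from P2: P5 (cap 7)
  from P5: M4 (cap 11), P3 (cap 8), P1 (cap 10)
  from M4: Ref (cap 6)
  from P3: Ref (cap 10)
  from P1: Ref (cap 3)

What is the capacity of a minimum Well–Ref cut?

Augment Well→M3→P5→M4→Ref: bottleneck 6, flow now 6.
Augment Well→M3→P5→P3→Ref: bottleneck 2, flow now 8.
Augment Well→P2→P5→P3→Ref: bottleneck 6, flow now 14.
Augment Well→P2→P5→P1→Ref: bottleneck 1, flow now 15.
No augmenting path remains; maximum flow = 15.
By max-flow min-cut, the minimum cut capacity equals the max flow.
In the residual graph, reachable from Well: {Well, P2}.
Min-cut edges: Well→M3 (8), P2→P5 (7); capacity 8 + 7 = 15.

15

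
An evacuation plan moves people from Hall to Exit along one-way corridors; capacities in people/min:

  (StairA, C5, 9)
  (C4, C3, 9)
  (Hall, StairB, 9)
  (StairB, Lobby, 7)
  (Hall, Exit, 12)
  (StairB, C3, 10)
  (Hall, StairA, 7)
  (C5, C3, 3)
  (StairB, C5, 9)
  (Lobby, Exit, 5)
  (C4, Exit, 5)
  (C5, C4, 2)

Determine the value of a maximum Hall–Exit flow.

Augment Hall→Exit: bottleneck 12, flow now 12.
Augment Hall→StairB→Lobby→Exit: bottleneck 5, flow now 17.
Augment Hall→StairA→C5→C4→Exit: bottleneck 2, flow now 19.
No augmenting path remains; maximum flow = 19.
In the residual graph, reachable from Hall: {Hall, StairA, StairB, C5, C3, Lobby}.
Min-cut edges: Hall→Exit (12), C5→C4 (2), Lobby→Exit (5); capacity 12 + 2 + 5 = 19.
This cut is saturated, so no flow can exceed 19.

19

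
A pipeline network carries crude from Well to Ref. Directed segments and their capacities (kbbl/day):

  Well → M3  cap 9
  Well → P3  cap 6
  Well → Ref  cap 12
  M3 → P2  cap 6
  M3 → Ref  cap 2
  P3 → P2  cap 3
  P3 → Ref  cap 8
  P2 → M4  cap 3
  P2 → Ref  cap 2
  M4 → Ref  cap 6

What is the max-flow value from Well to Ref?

25

Augment Well→Ref: bottleneck 12, flow now 12.
Augment Well→M3→Ref: bottleneck 2, flow now 14.
Augment Well→P3→Ref: bottleneck 6, flow now 20.
Augment Well→M3→P2→Ref: bottleneck 2, flow now 22.
Augment Well→M3→P2→M4→Ref: bottleneck 3, flow now 25.
No augmenting path remains; maximum flow = 25.
In the residual graph, reachable from Well: {Well, M3, P2}.
Min-cut edges: Well→P3 (6), Well→Ref (12), M3→Ref (2), P2→M4 (3), P2→Ref (2); capacity 6 + 12 + 2 + 3 + 2 = 25.
This cut is saturated, so no flow can exceed 25.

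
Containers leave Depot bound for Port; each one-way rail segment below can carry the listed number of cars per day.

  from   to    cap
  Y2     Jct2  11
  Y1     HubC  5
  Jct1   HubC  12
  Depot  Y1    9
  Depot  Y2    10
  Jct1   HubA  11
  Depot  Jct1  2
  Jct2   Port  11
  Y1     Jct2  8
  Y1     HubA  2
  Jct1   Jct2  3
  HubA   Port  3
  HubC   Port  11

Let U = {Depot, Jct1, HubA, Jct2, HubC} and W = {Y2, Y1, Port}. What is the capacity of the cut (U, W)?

44

Edges leaving {Depot, Jct1, HubA, Jct2, HubC}: Depot→Y2 (10), Depot→Y1 (9), HubA→Port (3), Jct2→Port (11), HubC→Port (11).
Cut capacity = 10 + 9 + 3 + 11 + 11 = 44.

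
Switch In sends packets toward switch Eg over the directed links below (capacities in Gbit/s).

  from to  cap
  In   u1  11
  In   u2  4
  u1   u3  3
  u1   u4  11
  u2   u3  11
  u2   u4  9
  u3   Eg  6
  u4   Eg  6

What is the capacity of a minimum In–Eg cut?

12

Augment In→u1→u3→Eg: bottleneck 3, flow now 3.
Augment In→u1→u4→Eg: bottleneck 6, flow now 9.
Augment In→u2→u3→Eg: bottleneck 3, flow now 12.
No augmenting path remains; maximum flow = 12.
By max-flow min-cut, the minimum cut capacity equals the max flow.
In the residual graph, reachable from In: {In, u1, u2, u3, u4}.
Min-cut edges: u3→Eg (6), u4→Eg (6); capacity 6 + 6 = 12.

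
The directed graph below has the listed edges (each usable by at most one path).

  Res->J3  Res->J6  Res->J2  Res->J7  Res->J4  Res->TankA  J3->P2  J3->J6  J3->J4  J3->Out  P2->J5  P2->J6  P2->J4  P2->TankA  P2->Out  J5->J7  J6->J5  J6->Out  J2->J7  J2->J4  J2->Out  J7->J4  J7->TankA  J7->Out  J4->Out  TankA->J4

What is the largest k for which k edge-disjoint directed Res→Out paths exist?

Assign every edge capacity 1; by Menger, the answer equals the max flow.
Path Res→J3→Out (+1); total 1.
Path Res→J6→Out (+1); total 2.
Path Res→J2→Out (+1); total 3.
Path Res→J7→Out (+1); total 4.
Path Res→J4→Out (+1); total 5.
No residual Res→Out path; max flow = 5.
Certifying cut of size 5: {J4→Out, Res→J2, Res→J3, Res→J6, Res→J7}.

5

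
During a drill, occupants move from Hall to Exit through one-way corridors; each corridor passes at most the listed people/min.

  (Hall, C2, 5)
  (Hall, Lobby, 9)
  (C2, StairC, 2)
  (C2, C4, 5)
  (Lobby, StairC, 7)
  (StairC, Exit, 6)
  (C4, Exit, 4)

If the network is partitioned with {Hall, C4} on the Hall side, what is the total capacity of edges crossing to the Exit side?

Edges leaving {Hall, C4}: Hall→C2 (5), Hall→Lobby (9), C4→Exit (4).
Cut capacity = 5 + 9 + 4 = 18.

18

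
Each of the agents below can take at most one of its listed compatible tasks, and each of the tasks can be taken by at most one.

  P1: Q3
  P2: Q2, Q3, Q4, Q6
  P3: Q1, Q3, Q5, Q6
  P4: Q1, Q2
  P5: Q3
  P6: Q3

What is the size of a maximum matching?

Unit-capacity flow: source→left, listed edges, right→sink; max matching = max flow.
Augmenting path P1→Q3 (+1); matched 1.
Augmenting path P2→Q2 (+1); matched 2.
Augmenting path P3→Q1 (+1); matched 3.
Augmenting path P4→Q1→P3→Q5 (+1); matched 4.
No augmenting path remains; maximum matching = 4.
König certificate: {P2, P3, P4, Q3} is a vertex cover of size 4 (every listed pair touches it), so no matching can be larger.

4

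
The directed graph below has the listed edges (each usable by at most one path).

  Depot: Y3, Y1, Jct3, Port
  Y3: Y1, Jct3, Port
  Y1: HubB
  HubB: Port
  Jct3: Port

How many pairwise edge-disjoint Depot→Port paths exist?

Assign every edge capacity 1; by Menger, the answer equals the max flow.
Path Depot→Port (+1); total 1.
Path Depot→Y3→Port (+1); total 2.
Path Depot→Jct3→Port (+1); total 3.
Path Depot→Y1→HubB→Port (+1); total 4.
No residual Depot→Port path; max flow = 4.
Certifying cut of size 4: {Depot→Jct3, Depot→Port, Depot→Y1, Depot→Y3}.

4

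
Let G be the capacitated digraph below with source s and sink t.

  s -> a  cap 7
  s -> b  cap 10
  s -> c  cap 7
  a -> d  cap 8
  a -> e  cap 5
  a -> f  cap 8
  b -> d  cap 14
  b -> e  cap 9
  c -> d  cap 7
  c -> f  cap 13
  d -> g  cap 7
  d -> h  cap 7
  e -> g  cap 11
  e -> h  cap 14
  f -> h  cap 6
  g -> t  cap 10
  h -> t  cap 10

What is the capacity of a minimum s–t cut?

Augment s→a→d→g→t: bottleneck 7, flow now 7.
Augment s→b→d→h→t: bottleneck 7, flow now 14.
Augment s→b→e→g→t: bottleneck 3, flow now 17.
Augment s→c→f→h→t: bottleneck 3, flow now 20.
No augmenting path remains; maximum flow = 20.
By max-flow min-cut, the minimum cut capacity equals the max flow.
In the residual graph, reachable from s: {s, a, b, c, d, e, f, g, h}.
Min-cut edges: g→t (10), h→t (10); capacity 10 + 10 = 20.

20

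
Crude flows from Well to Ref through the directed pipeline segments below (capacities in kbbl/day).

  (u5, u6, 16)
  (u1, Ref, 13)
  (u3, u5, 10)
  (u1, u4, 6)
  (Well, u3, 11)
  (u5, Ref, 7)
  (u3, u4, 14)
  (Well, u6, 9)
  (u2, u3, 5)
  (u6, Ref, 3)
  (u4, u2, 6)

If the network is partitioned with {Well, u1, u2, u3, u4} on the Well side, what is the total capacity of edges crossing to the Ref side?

32

Edges leaving {Well, u1, u2, u3, u4}: Well→u6 (9), u1→Ref (13), u3→u5 (10).
Cut capacity = 9 + 13 + 10 = 32.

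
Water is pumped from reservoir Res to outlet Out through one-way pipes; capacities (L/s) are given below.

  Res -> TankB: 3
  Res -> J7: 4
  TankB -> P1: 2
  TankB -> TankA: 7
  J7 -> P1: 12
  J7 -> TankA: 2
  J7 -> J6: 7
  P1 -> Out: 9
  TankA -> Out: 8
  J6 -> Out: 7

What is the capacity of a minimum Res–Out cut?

Augment Res→TankB→P1→Out: bottleneck 2, flow now 2.
Augment Res→TankB→TankA→Out: bottleneck 1, flow now 3.
Augment Res→J7→P1→Out: bottleneck 4, flow now 7.
No augmenting path remains; maximum flow = 7.
By max-flow min-cut, the minimum cut capacity equals the max flow.
In the residual graph, reachable from Res: {Res}.
Min-cut edges: Res→TankB (3), Res→J7 (4); capacity 3 + 4 = 7.

7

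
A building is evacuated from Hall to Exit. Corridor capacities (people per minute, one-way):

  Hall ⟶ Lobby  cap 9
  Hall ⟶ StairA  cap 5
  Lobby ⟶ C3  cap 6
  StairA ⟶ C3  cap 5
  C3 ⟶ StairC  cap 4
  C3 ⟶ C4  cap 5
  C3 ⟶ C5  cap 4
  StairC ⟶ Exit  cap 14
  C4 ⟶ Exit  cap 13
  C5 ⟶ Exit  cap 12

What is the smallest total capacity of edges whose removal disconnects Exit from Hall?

Augment Hall→Lobby→C3→StairC→Exit: bottleneck 4, flow now 4.
Augment Hall→Lobby→C3→C4→Exit: bottleneck 2, flow now 6.
Augment Hall→StairA→C3→C4→Exit: bottleneck 3, flow now 9.
Augment Hall→StairA→C3→C5→Exit: bottleneck 2, flow now 11.
No augmenting path remains; maximum flow = 11.
By max-flow min-cut, the minimum cut capacity equals the max flow.
In the residual graph, reachable from Hall: {Hall, Lobby}.
Min-cut edges: Hall→StairA (5), Lobby→C3 (6); capacity 5 + 6 = 11.

11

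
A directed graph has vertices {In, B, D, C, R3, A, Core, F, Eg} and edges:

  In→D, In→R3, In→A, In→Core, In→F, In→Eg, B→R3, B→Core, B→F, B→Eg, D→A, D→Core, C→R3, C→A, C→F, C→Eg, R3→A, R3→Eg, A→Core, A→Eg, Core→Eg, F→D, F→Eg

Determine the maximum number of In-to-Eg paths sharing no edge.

Assign every edge capacity 1; by Menger, the answer equals the max flow.
Path In→Eg (+1); total 1.
Path In→R3→Eg (+1); total 2.
Path In→A→Eg (+1); total 3.
Path In→Core→Eg (+1); total 4.
Path In→F→Eg (+1); total 5.
No residual In→Eg path; max flow = 5.
Certifying cut of size 5: {A→Eg, Core→Eg, In→Eg, In→F, In→R3}.

5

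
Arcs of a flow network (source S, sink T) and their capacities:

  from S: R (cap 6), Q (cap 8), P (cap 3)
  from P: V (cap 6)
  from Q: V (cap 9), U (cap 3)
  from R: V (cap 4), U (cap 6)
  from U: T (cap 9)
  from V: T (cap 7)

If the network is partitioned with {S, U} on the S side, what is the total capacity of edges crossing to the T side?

Edges leaving {S, U}: S→P (3), S→Q (8), S→R (6), U→T (9).
Cut capacity = 3 + 8 + 6 + 9 = 26.

26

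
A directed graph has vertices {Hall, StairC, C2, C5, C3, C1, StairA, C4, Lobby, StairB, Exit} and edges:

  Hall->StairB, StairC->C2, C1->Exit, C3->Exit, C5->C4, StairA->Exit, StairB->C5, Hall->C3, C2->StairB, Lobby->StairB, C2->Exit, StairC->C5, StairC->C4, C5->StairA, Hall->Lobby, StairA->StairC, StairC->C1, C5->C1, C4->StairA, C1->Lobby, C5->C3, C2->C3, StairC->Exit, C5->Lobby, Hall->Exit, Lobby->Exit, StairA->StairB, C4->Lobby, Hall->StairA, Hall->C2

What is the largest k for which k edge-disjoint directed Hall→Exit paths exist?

Assign every edge capacity 1; by Menger, the answer equals the max flow.
Path Hall→Exit (+1); total 1.
Path Hall→C2→Exit (+1); total 2.
Path Hall→C3→Exit (+1); total 3.
Path Hall→StairA→Exit (+1); total 4.
Path Hall→Lobby→Exit (+1); total 5.
Path Hall→StairB→C5→C1→Exit (+1); total 6.
No residual Hall→Exit path; max flow = 6.
Certifying cut of size 6: {Hall→C2, Hall→C3, Hall→Exit, Hall→Lobby, Hall→StairA, Hall→StairB}.

6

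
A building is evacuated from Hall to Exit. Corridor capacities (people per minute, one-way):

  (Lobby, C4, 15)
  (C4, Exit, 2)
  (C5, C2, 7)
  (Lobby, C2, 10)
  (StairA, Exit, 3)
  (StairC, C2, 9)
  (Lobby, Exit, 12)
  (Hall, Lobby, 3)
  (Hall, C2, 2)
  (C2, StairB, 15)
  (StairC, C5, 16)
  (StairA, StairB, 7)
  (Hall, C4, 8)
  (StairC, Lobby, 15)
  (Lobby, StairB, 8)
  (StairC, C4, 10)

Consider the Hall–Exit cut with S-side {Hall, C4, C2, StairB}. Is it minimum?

Yes — it is a minimum cut (capacity 5).

Given cut capacity: 3 + 2 = 5.
Augment Hall→Lobby→Exit: bottleneck 3, flow now 3.
Augment Hall→C4→Exit: bottleneck 2, flow now 5.
No augmenting path remains; maximum flow = 5.
Cut capacity 5 equals the max flow, so it is a minimum cut.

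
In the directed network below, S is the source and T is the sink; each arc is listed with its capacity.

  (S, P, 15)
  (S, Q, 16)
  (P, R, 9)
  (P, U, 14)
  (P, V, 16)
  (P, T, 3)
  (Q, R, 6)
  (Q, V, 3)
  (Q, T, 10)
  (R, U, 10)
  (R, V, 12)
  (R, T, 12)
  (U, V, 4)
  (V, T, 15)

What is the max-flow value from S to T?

Augment S→P→T: bottleneck 3, flow now 3.
Augment S→Q→T: bottleneck 10, flow now 13.
Augment S→P→R→T: bottleneck 9, flow now 22.
Augment S→P→V→T: bottleneck 3, flow now 25.
Augment S→Q→R→T: bottleneck 3, flow now 28.
Augment S→Q→V→T: bottleneck 3, flow now 31.
No augmenting path remains; maximum flow = 31.
In the residual graph, reachable from S: {S}.
Min-cut edges: S→P (15), S→Q (16); capacity 15 + 16 = 31.
This cut is saturated, so no flow can exceed 31.

31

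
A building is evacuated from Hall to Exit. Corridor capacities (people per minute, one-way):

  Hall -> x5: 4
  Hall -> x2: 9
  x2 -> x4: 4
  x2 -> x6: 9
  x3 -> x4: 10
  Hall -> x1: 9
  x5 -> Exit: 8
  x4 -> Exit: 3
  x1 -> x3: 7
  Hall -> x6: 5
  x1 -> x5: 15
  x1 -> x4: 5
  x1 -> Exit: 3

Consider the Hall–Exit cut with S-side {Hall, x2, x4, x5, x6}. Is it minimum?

Given cut capacity: 9 + 3 + 8 = 20.
Augment Hall→x1→Exit: bottleneck 3, flow now 3.
Augment Hall→x5→Exit: bottleneck 4, flow now 7.
Augment Hall→x1→x4→Exit: bottleneck 3, flow now 10.
Augment Hall→x1→x5→Exit: bottleneck 3, flow now 13.
Augment Hall→x2→x4→x1→x5→Exit: bottleneck 1, flow now 14. (uses reverse residual edge)
No augmenting path remains; maximum flow = 14.
In the residual graph, reachable from Hall: {Hall, x1, x2, x3, x4, x5, x6}.
Min-cut edges: x1→Exit (3), x4→Exit (3), x5→Exit (8); capacity 3 + 3 + 8 = 14.
Cut capacity 20 exceeds the max flow 14, so it is not minimum.

No — its capacity is 20, but the minimum cut has capacity 14.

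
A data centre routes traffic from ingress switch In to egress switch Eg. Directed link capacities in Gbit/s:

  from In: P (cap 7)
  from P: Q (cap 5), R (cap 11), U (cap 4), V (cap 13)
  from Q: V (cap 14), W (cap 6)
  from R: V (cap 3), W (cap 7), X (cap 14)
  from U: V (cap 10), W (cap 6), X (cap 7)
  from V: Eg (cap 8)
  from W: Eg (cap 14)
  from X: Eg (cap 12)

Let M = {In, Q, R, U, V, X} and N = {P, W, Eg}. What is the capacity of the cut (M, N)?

46

Edges leaving {In, Q, R, U, V, X}: In→P (7), Q→W (6), R→W (7), U→W (6), V→Eg (8), X→Eg (12).
Cut capacity = 7 + 6 + 7 + 6 + 8 + 12 = 46.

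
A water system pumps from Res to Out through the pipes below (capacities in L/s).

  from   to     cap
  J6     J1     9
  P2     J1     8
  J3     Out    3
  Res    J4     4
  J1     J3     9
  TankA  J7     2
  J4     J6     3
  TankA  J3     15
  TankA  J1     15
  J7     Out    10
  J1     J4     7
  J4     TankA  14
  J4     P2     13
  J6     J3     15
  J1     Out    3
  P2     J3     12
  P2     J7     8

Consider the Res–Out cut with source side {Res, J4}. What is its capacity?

30

Edges leaving {Res, J4}: J4→P2 (13), J4→TankA (14), J4→J6 (3).
Cut capacity = 13 + 14 + 3 = 30.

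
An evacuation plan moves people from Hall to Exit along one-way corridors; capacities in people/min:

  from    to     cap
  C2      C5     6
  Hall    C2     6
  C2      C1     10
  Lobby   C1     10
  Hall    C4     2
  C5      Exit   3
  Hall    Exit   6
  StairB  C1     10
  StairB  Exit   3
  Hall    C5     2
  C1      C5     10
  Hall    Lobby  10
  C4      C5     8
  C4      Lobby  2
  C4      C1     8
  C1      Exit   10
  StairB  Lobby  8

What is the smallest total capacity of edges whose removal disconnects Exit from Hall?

Augment Hall→Exit: bottleneck 6, flow now 6.
Augment Hall→C5→Exit: bottleneck 2, flow now 8.
Augment Hall→C2→C1→Exit: bottleneck 6, flow now 14.
Augment Hall→C4→C1→Exit: bottleneck 2, flow now 16.
Augment Hall→Lobby→C1→Exit: bottleneck 2, flow now 18.
Augment Hall→Lobby→C1→C5→Exit: bottleneck 1, flow now 19.
No augmenting path remains; maximum flow = 19.
By max-flow min-cut, the minimum cut capacity equals the max flow.
In the residual graph, reachable from Hall: {Hall, C2, C4, Lobby, C1, C5}.
Min-cut edges: Hall→Exit (6), C1→Exit (10), C5→Exit (3); capacity 6 + 10 + 3 = 19.

19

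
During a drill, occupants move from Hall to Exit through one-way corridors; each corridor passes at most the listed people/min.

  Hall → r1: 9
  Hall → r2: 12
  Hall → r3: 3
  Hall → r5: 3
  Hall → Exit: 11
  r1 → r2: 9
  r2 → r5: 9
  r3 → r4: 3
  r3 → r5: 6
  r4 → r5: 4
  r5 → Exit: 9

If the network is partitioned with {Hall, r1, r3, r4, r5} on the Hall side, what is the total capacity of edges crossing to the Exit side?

41

Edges leaving {Hall, r1, r3, r4, r5}: Hall→r2 (12), Hall→Exit (11), r1→r2 (9), r5→Exit (9).
Cut capacity = 12 + 11 + 9 + 9 = 41.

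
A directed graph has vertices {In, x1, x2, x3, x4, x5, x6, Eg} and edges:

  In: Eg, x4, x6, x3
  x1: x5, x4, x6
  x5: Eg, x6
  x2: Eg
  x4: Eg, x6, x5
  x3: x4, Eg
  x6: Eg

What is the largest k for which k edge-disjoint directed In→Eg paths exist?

4

Assign every edge capacity 1; by Menger, the answer equals the max flow.
Path In→Eg (+1); total 1.
Path In→x3→Eg (+1); total 2.
Path In→x4→Eg (+1); total 3.
Path In→x6→Eg (+1); total 4.
No residual In→Eg path; max flow = 4.
Certifying cut of size 4: {In→Eg, In→x3, In→x4, In→x6}.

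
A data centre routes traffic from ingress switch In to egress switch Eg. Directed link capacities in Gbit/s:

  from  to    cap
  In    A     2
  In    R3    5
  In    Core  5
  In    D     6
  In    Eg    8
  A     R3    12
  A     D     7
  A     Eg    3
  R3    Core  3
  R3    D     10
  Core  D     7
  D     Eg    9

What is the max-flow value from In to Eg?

Augment In→Eg: bottleneck 8, flow now 8.
Augment In→A→Eg: bottleneck 2, flow now 10.
Augment In→D→Eg: bottleneck 6, flow now 16.
Augment In→R3→D→Eg: bottleneck 3, flow now 19.
No augmenting path remains; maximum flow = 19.
In the residual graph, reachable from In: {In, R3, Core, D}.
Min-cut edges: In→A (2), In→Eg (8), D→Eg (9); capacity 2 + 8 + 9 = 19.
This cut is saturated, so no flow can exceed 19.

19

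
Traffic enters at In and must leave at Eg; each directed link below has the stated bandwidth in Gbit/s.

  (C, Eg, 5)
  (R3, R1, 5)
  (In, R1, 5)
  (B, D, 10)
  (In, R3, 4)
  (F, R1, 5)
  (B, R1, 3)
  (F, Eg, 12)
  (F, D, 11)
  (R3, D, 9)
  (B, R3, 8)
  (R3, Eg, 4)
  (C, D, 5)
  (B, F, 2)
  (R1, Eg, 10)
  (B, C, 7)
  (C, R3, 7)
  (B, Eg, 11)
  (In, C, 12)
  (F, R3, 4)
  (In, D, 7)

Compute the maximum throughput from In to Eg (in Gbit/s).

19

Augment In→C→Eg: bottleneck 5, flow now 5.
Augment In→R3→Eg: bottleneck 4, flow now 9.
Augment In→R1→Eg: bottleneck 5, flow now 14.
Augment In→C→R3→R1→Eg: bottleneck 5, flow now 19.
No augmenting path remains; maximum flow = 19.
In the residual graph, reachable from In: {In, C, R3, D}.
Min-cut edges: In→R1 (5), C→Eg (5), R3→R1 (5), R3→Eg (4); capacity 5 + 5 + 5 + 4 = 19.
This cut is saturated, so no flow can exceed 19.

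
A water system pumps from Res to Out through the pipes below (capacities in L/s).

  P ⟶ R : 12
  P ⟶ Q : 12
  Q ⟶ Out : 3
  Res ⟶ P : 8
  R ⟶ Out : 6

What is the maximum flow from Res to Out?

8

Augment Res→P→Q→Out: bottleneck 3, flow now 3.
Augment Res→P→R→Out: bottleneck 5, flow now 8.
No augmenting path remains; maximum flow = 8.
In the residual graph, reachable from Res: {Res}.
Min-cut edges: Res→P (8); capacity 8 = 8.
This cut is saturated, so no flow can exceed 8.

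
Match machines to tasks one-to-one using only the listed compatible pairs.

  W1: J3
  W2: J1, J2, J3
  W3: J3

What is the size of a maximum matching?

Unit-capacity flow: source→left, listed edges, right→sink; max matching = max flow.
Augmenting path W1→J3 (+1); matched 1.
Augmenting path W2→J1 (+1); matched 2.
No augmenting path remains; maximum matching = 2.
König certificate: {W2, J3} is a vertex cover of size 2 (every listed pair touches it), so no matching can be larger.

2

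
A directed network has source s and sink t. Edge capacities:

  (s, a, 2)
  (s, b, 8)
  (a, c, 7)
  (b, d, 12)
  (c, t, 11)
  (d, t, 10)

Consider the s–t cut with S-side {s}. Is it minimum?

Given cut capacity: 2 + 8 = 10.
Augment s→a→c→t: bottleneck 2, flow now 2.
Augment s→b→d→t: bottleneck 8, flow now 10.
No augmenting path remains; maximum flow = 10.
Cut capacity 10 equals the max flow, so it is a minimum cut.

Yes — it is a minimum cut (capacity 10).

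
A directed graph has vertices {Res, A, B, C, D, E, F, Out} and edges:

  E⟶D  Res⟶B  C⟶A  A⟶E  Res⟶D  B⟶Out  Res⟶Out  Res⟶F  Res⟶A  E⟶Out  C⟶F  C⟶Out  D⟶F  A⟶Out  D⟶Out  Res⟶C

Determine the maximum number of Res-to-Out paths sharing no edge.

Assign every edge capacity 1; by Menger, the answer equals the max flow.
Path Res→Out (+1); total 1.
Path Res→A→Out (+1); total 2.
Path Res→B→Out (+1); total 3.
Path Res→C→Out (+1); total 4.
Path Res→D→Out (+1); total 5.
No residual Res→Out path; max flow = 5.
Certifying cut of size 5: {Res→A, Res→B, Res→C, Res→D, Res→Out}.

5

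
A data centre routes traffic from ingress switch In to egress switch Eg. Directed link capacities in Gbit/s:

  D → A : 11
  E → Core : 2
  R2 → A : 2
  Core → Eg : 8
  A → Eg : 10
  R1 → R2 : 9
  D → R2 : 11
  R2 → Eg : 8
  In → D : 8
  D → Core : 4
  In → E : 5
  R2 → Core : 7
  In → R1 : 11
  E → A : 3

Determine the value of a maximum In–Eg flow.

Augment In→D→A→Eg: bottleneck 8, flow now 8.
Augment In→E→A→Eg: bottleneck 2, flow now 10.
Augment In→E→Core→Eg: bottleneck 2, flow now 12.
Augment In→R1→R2→Eg: bottleneck 8, flow now 20.
Augment In→R1→R2→Core→Eg: bottleneck 1, flow now 21.
Augment In→E→A→D→Core→Eg: bottleneck 1, flow now 22. (uses reverse residual edge)
No augmenting path remains; maximum flow = 22.
In the residual graph, reachable from In: {In, R1}.
Min-cut edges: In→D (8), In→E (5), R1→R2 (9); capacity 8 + 5 + 9 = 22.
This cut is saturated, so no flow can exceed 22.

22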